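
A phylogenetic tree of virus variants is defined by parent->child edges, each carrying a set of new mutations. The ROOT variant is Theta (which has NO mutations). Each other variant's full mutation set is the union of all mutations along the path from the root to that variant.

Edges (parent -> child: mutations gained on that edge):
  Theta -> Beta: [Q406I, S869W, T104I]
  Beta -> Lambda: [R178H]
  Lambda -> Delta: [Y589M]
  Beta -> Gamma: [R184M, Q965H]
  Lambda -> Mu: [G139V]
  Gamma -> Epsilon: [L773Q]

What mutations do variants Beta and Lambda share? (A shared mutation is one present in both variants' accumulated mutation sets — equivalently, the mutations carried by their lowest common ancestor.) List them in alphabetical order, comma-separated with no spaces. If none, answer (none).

Accumulating mutations along path to Beta:
  At Theta: gained [] -> total []
  At Beta: gained ['Q406I', 'S869W', 'T104I'] -> total ['Q406I', 'S869W', 'T104I']
Mutations(Beta) = ['Q406I', 'S869W', 'T104I']
Accumulating mutations along path to Lambda:
  At Theta: gained [] -> total []
  At Beta: gained ['Q406I', 'S869W', 'T104I'] -> total ['Q406I', 'S869W', 'T104I']
  At Lambda: gained ['R178H'] -> total ['Q406I', 'R178H', 'S869W', 'T104I']
Mutations(Lambda) = ['Q406I', 'R178H', 'S869W', 'T104I']
Intersection: ['Q406I', 'S869W', 'T104I'] ∩ ['Q406I', 'R178H', 'S869W', 'T104I'] = ['Q406I', 'S869W', 'T104I']

Answer: Q406I,S869W,T104I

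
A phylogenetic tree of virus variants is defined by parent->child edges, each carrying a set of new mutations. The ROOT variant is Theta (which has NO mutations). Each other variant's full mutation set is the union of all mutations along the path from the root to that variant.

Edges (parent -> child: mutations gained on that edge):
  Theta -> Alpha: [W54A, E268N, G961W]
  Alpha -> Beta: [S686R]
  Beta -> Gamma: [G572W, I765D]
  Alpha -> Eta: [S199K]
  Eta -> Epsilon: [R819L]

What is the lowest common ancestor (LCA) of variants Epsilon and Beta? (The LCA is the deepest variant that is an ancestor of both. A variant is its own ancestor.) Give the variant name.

Answer: Alpha

Derivation:
Path from root to Epsilon: Theta -> Alpha -> Eta -> Epsilon
  ancestors of Epsilon: {Theta, Alpha, Eta, Epsilon}
Path from root to Beta: Theta -> Alpha -> Beta
  ancestors of Beta: {Theta, Alpha, Beta}
Common ancestors: {Theta, Alpha}
Walk up from Beta: Beta (not in ancestors of Epsilon), Alpha (in ancestors of Epsilon), Theta (in ancestors of Epsilon)
Deepest common ancestor (LCA) = Alpha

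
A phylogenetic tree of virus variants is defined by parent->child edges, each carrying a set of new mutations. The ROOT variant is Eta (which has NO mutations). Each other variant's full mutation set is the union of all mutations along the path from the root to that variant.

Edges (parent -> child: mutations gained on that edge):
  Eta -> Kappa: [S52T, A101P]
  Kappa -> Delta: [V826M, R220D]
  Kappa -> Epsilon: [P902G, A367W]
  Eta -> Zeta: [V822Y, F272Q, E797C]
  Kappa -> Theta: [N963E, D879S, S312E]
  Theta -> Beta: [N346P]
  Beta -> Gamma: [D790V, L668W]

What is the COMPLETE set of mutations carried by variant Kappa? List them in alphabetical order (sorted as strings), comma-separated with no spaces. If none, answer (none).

At Eta: gained [] -> total []
At Kappa: gained ['S52T', 'A101P'] -> total ['A101P', 'S52T']

Answer: A101P,S52T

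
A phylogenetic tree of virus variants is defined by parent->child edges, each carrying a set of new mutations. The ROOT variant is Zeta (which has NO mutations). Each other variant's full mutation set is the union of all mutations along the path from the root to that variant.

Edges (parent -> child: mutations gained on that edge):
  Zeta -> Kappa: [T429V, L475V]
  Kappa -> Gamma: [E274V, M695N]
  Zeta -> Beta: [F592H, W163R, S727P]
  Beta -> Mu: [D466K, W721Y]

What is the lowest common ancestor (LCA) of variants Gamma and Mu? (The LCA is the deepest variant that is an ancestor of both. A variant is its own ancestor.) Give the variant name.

Answer: Zeta

Derivation:
Path from root to Gamma: Zeta -> Kappa -> Gamma
  ancestors of Gamma: {Zeta, Kappa, Gamma}
Path from root to Mu: Zeta -> Beta -> Mu
  ancestors of Mu: {Zeta, Beta, Mu}
Common ancestors: {Zeta}
Walk up from Mu: Mu (not in ancestors of Gamma), Beta (not in ancestors of Gamma), Zeta (in ancestors of Gamma)
Deepest common ancestor (LCA) = Zeta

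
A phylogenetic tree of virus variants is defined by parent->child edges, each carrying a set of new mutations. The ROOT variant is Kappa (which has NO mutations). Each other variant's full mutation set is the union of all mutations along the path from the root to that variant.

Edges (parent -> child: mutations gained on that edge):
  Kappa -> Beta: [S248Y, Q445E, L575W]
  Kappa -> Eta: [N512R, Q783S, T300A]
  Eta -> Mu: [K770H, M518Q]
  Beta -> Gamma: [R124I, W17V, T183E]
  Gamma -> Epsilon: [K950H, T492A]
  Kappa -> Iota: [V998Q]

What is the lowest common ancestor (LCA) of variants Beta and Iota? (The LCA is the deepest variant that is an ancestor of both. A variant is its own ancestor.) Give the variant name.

Answer: Kappa

Derivation:
Path from root to Beta: Kappa -> Beta
  ancestors of Beta: {Kappa, Beta}
Path from root to Iota: Kappa -> Iota
  ancestors of Iota: {Kappa, Iota}
Common ancestors: {Kappa}
Walk up from Iota: Iota (not in ancestors of Beta), Kappa (in ancestors of Beta)
Deepest common ancestor (LCA) = Kappa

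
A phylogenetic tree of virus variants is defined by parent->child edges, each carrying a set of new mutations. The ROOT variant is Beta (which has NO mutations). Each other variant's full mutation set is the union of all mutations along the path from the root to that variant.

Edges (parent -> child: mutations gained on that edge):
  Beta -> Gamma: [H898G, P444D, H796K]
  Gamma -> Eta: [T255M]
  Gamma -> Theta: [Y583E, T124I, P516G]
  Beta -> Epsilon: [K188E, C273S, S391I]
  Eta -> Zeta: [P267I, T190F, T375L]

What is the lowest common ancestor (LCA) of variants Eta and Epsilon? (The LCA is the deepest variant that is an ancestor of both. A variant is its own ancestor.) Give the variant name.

Path from root to Eta: Beta -> Gamma -> Eta
  ancestors of Eta: {Beta, Gamma, Eta}
Path from root to Epsilon: Beta -> Epsilon
  ancestors of Epsilon: {Beta, Epsilon}
Common ancestors: {Beta}
Walk up from Epsilon: Epsilon (not in ancestors of Eta), Beta (in ancestors of Eta)
Deepest common ancestor (LCA) = Beta

Answer: Beta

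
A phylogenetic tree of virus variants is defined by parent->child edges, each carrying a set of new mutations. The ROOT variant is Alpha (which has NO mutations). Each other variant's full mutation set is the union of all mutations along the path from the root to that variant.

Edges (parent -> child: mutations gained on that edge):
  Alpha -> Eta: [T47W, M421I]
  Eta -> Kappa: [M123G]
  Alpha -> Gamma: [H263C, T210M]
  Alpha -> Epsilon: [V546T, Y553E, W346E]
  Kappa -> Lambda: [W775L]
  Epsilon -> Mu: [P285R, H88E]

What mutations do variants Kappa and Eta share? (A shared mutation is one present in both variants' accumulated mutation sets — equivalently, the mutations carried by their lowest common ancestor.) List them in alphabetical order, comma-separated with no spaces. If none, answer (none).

Answer: M421I,T47W

Derivation:
Accumulating mutations along path to Kappa:
  At Alpha: gained [] -> total []
  At Eta: gained ['T47W', 'M421I'] -> total ['M421I', 'T47W']
  At Kappa: gained ['M123G'] -> total ['M123G', 'M421I', 'T47W']
Mutations(Kappa) = ['M123G', 'M421I', 'T47W']
Accumulating mutations along path to Eta:
  At Alpha: gained [] -> total []
  At Eta: gained ['T47W', 'M421I'] -> total ['M421I', 'T47W']
Mutations(Eta) = ['M421I', 'T47W']
Intersection: ['M123G', 'M421I', 'T47W'] ∩ ['M421I', 'T47W'] = ['M421I', 'T47W']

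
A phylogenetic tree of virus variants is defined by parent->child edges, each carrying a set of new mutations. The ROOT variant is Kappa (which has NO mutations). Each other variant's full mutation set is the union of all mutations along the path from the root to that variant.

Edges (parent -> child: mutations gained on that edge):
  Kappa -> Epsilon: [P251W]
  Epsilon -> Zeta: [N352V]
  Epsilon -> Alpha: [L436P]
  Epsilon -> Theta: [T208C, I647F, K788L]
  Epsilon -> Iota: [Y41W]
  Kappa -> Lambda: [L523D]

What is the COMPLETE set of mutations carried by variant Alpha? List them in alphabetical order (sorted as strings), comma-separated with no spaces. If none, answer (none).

Answer: L436P,P251W

Derivation:
At Kappa: gained [] -> total []
At Epsilon: gained ['P251W'] -> total ['P251W']
At Alpha: gained ['L436P'] -> total ['L436P', 'P251W']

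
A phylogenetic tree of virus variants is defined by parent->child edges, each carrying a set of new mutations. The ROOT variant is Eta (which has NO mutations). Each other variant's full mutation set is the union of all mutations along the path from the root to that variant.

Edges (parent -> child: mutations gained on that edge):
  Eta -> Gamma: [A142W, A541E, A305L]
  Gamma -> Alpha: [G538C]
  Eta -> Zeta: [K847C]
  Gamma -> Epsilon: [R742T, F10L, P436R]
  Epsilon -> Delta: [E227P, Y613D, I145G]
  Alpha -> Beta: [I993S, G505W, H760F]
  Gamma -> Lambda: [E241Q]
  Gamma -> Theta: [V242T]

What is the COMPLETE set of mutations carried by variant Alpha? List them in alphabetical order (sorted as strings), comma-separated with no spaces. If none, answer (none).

Answer: A142W,A305L,A541E,G538C

Derivation:
At Eta: gained [] -> total []
At Gamma: gained ['A142W', 'A541E', 'A305L'] -> total ['A142W', 'A305L', 'A541E']
At Alpha: gained ['G538C'] -> total ['A142W', 'A305L', 'A541E', 'G538C']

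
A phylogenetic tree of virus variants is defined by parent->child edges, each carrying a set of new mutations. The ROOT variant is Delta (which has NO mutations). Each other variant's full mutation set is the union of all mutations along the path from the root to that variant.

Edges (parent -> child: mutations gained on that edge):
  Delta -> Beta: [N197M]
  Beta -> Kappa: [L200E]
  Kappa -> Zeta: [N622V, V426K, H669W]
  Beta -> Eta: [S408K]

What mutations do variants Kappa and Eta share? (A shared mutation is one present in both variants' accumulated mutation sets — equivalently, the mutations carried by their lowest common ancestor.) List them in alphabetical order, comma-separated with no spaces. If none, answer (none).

Accumulating mutations along path to Kappa:
  At Delta: gained [] -> total []
  At Beta: gained ['N197M'] -> total ['N197M']
  At Kappa: gained ['L200E'] -> total ['L200E', 'N197M']
Mutations(Kappa) = ['L200E', 'N197M']
Accumulating mutations along path to Eta:
  At Delta: gained [] -> total []
  At Beta: gained ['N197M'] -> total ['N197M']
  At Eta: gained ['S408K'] -> total ['N197M', 'S408K']
Mutations(Eta) = ['N197M', 'S408K']
Intersection: ['L200E', 'N197M'] ∩ ['N197M', 'S408K'] = ['N197M']

Answer: N197M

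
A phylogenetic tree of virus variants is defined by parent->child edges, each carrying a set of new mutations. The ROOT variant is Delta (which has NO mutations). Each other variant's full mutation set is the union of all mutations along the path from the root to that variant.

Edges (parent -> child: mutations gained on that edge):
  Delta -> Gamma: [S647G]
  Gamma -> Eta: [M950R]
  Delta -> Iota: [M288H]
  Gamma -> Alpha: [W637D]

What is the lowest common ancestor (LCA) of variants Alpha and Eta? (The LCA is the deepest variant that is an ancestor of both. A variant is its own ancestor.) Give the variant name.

Path from root to Alpha: Delta -> Gamma -> Alpha
  ancestors of Alpha: {Delta, Gamma, Alpha}
Path from root to Eta: Delta -> Gamma -> Eta
  ancestors of Eta: {Delta, Gamma, Eta}
Common ancestors: {Delta, Gamma}
Walk up from Eta: Eta (not in ancestors of Alpha), Gamma (in ancestors of Alpha), Delta (in ancestors of Alpha)
Deepest common ancestor (LCA) = Gamma

Answer: Gamma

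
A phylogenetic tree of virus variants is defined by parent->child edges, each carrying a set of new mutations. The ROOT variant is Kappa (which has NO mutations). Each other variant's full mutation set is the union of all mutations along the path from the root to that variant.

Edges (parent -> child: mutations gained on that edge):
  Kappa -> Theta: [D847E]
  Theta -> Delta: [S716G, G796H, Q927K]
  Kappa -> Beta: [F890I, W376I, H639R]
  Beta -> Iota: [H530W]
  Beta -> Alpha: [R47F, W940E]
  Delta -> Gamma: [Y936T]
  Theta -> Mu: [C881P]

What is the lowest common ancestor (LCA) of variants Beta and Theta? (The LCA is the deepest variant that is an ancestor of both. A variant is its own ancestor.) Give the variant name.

Answer: Kappa

Derivation:
Path from root to Beta: Kappa -> Beta
  ancestors of Beta: {Kappa, Beta}
Path from root to Theta: Kappa -> Theta
  ancestors of Theta: {Kappa, Theta}
Common ancestors: {Kappa}
Walk up from Theta: Theta (not in ancestors of Beta), Kappa (in ancestors of Beta)
Deepest common ancestor (LCA) = Kappa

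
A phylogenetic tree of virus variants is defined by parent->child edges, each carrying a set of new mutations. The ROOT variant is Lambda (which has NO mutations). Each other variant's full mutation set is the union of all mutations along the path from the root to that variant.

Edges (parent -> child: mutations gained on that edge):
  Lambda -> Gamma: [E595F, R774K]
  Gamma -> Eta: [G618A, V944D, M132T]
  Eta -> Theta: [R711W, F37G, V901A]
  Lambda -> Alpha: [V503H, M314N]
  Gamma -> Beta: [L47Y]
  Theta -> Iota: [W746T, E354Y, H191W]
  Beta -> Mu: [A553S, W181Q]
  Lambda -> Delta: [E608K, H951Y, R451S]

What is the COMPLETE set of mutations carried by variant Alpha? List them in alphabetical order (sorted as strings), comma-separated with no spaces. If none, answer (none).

Answer: M314N,V503H

Derivation:
At Lambda: gained [] -> total []
At Alpha: gained ['V503H', 'M314N'] -> total ['M314N', 'V503H']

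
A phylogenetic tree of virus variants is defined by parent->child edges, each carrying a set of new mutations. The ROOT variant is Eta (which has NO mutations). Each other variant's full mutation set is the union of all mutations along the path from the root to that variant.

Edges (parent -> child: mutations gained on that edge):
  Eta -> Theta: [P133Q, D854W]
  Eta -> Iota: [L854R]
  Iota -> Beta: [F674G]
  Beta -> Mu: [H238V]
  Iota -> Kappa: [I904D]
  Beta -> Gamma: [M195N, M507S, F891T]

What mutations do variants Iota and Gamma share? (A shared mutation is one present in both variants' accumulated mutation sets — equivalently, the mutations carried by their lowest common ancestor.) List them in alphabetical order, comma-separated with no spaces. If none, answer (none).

Answer: L854R

Derivation:
Accumulating mutations along path to Iota:
  At Eta: gained [] -> total []
  At Iota: gained ['L854R'] -> total ['L854R']
Mutations(Iota) = ['L854R']
Accumulating mutations along path to Gamma:
  At Eta: gained [] -> total []
  At Iota: gained ['L854R'] -> total ['L854R']
  At Beta: gained ['F674G'] -> total ['F674G', 'L854R']
  At Gamma: gained ['M195N', 'M507S', 'F891T'] -> total ['F674G', 'F891T', 'L854R', 'M195N', 'M507S']
Mutations(Gamma) = ['F674G', 'F891T', 'L854R', 'M195N', 'M507S']
Intersection: ['L854R'] ∩ ['F674G', 'F891T', 'L854R', 'M195N', 'M507S'] = ['L854R']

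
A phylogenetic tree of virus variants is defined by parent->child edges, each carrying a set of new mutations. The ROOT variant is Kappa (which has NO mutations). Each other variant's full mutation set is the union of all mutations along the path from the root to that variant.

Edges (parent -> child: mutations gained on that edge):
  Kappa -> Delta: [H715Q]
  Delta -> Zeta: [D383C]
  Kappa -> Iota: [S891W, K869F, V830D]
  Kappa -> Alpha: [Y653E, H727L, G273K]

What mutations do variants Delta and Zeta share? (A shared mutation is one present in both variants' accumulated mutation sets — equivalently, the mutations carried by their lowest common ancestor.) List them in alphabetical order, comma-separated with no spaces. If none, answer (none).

Answer: H715Q

Derivation:
Accumulating mutations along path to Delta:
  At Kappa: gained [] -> total []
  At Delta: gained ['H715Q'] -> total ['H715Q']
Mutations(Delta) = ['H715Q']
Accumulating mutations along path to Zeta:
  At Kappa: gained [] -> total []
  At Delta: gained ['H715Q'] -> total ['H715Q']
  At Zeta: gained ['D383C'] -> total ['D383C', 'H715Q']
Mutations(Zeta) = ['D383C', 'H715Q']
Intersection: ['H715Q'] ∩ ['D383C', 'H715Q'] = ['H715Q']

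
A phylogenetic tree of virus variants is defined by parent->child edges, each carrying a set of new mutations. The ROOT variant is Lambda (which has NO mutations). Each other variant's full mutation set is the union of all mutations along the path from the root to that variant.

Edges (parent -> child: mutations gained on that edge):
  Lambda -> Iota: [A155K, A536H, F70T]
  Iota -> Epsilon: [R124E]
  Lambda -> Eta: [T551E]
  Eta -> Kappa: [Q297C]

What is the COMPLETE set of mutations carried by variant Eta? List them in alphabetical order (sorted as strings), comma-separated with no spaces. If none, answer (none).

At Lambda: gained [] -> total []
At Eta: gained ['T551E'] -> total ['T551E']

Answer: T551E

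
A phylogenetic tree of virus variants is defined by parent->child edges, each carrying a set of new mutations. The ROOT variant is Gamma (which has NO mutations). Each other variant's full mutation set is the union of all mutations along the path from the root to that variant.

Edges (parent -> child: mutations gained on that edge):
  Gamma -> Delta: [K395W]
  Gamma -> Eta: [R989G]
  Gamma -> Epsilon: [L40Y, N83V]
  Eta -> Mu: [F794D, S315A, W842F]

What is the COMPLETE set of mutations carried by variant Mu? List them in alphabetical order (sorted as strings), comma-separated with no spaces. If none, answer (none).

At Gamma: gained [] -> total []
At Eta: gained ['R989G'] -> total ['R989G']
At Mu: gained ['F794D', 'S315A', 'W842F'] -> total ['F794D', 'R989G', 'S315A', 'W842F']

Answer: F794D,R989G,S315A,W842F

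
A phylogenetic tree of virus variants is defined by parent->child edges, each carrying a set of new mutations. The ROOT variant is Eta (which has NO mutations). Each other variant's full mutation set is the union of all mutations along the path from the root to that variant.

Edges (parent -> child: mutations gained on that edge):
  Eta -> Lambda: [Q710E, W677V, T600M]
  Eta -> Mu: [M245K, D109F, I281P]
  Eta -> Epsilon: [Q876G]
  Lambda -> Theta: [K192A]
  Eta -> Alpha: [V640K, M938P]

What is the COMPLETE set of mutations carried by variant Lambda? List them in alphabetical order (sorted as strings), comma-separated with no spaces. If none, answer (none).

At Eta: gained [] -> total []
At Lambda: gained ['Q710E', 'W677V', 'T600M'] -> total ['Q710E', 'T600M', 'W677V']

Answer: Q710E,T600M,W677V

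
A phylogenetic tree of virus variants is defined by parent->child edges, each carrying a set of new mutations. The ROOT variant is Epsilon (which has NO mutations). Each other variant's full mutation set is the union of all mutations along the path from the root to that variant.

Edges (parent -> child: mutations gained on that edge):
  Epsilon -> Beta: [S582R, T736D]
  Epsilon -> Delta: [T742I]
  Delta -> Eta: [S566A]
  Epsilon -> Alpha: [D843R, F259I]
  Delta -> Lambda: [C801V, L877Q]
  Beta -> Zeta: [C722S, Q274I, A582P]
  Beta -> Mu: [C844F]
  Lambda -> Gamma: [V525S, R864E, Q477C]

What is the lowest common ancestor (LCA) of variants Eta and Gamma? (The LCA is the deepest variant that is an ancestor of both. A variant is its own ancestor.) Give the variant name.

Answer: Delta

Derivation:
Path from root to Eta: Epsilon -> Delta -> Eta
  ancestors of Eta: {Epsilon, Delta, Eta}
Path from root to Gamma: Epsilon -> Delta -> Lambda -> Gamma
  ancestors of Gamma: {Epsilon, Delta, Lambda, Gamma}
Common ancestors: {Epsilon, Delta}
Walk up from Gamma: Gamma (not in ancestors of Eta), Lambda (not in ancestors of Eta), Delta (in ancestors of Eta), Epsilon (in ancestors of Eta)
Deepest common ancestor (LCA) = Delta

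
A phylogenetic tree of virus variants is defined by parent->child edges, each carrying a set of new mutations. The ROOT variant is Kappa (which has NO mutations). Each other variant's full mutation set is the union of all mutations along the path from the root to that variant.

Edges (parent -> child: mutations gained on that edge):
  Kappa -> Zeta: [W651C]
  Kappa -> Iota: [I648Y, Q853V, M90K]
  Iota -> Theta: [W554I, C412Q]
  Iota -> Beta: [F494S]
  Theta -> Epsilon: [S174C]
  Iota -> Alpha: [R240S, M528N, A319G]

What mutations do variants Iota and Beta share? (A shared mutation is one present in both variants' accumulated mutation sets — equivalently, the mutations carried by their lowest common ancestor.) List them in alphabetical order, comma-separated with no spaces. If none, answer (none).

Accumulating mutations along path to Iota:
  At Kappa: gained [] -> total []
  At Iota: gained ['I648Y', 'Q853V', 'M90K'] -> total ['I648Y', 'M90K', 'Q853V']
Mutations(Iota) = ['I648Y', 'M90K', 'Q853V']
Accumulating mutations along path to Beta:
  At Kappa: gained [] -> total []
  At Iota: gained ['I648Y', 'Q853V', 'M90K'] -> total ['I648Y', 'M90K', 'Q853V']
  At Beta: gained ['F494S'] -> total ['F494S', 'I648Y', 'M90K', 'Q853V']
Mutations(Beta) = ['F494S', 'I648Y', 'M90K', 'Q853V']
Intersection: ['I648Y', 'M90K', 'Q853V'] ∩ ['F494S', 'I648Y', 'M90K', 'Q853V'] = ['I648Y', 'M90K', 'Q853V']

Answer: I648Y,M90K,Q853V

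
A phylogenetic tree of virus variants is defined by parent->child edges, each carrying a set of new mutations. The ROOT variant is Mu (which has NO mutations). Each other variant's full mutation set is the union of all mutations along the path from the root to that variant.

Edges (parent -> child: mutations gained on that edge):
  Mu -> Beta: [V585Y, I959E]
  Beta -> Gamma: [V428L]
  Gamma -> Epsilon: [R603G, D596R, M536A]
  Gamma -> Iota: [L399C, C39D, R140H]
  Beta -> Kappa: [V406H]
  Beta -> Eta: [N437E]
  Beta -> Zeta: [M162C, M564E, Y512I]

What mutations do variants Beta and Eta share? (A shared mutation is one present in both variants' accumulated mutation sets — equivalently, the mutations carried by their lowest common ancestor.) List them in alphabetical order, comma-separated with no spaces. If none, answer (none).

Accumulating mutations along path to Beta:
  At Mu: gained [] -> total []
  At Beta: gained ['V585Y', 'I959E'] -> total ['I959E', 'V585Y']
Mutations(Beta) = ['I959E', 'V585Y']
Accumulating mutations along path to Eta:
  At Mu: gained [] -> total []
  At Beta: gained ['V585Y', 'I959E'] -> total ['I959E', 'V585Y']
  At Eta: gained ['N437E'] -> total ['I959E', 'N437E', 'V585Y']
Mutations(Eta) = ['I959E', 'N437E', 'V585Y']
Intersection: ['I959E', 'V585Y'] ∩ ['I959E', 'N437E', 'V585Y'] = ['I959E', 'V585Y']

Answer: I959E,V585Y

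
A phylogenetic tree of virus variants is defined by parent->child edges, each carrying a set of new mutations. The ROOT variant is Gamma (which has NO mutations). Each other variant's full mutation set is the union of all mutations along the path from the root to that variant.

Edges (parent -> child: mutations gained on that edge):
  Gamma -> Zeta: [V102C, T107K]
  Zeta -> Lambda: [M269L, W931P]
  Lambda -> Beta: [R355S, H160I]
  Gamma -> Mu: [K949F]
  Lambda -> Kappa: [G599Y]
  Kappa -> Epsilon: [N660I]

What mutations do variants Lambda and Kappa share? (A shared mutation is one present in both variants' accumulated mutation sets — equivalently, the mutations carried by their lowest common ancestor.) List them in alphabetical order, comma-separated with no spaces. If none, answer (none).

Accumulating mutations along path to Lambda:
  At Gamma: gained [] -> total []
  At Zeta: gained ['V102C', 'T107K'] -> total ['T107K', 'V102C']
  At Lambda: gained ['M269L', 'W931P'] -> total ['M269L', 'T107K', 'V102C', 'W931P']
Mutations(Lambda) = ['M269L', 'T107K', 'V102C', 'W931P']
Accumulating mutations along path to Kappa:
  At Gamma: gained [] -> total []
  At Zeta: gained ['V102C', 'T107K'] -> total ['T107K', 'V102C']
  At Lambda: gained ['M269L', 'W931P'] -> total ['M269L', 'T107K', 'V102C', 'W931P']
  At Kappa: gained ['G599Y'] -> total ['G599Y', 'M269L', 'T107K', 'V102C', 'W931P']
Mutations(Kappa) = ['G599Y', 'M269L', 'T107K', 'V102C', 'W931P']
Intersection: ['M269L', 'T107K', 'V102C', 'W931P'] ∩ ['G599Y', 'M269L', 'T107K', 'V102C', 'W931P'] = ['M269L', 'T107K', 'V102C', 'W931P']

Answer: M269L,T107K,V102C,W931P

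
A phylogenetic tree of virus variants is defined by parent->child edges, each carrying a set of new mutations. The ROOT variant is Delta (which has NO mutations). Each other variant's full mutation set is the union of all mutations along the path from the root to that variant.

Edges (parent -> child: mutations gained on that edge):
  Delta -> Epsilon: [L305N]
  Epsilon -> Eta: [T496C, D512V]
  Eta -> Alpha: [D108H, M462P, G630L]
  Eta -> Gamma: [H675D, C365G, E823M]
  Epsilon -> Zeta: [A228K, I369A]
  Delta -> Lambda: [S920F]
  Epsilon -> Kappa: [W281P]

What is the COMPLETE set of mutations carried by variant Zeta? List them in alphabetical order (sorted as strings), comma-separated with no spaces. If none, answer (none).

Answer: A228K,I369A,L305N

Derivation:
At Delta: gained [] -> total []
At Epsilon: gained ['L305N'] -> total ['L305N']
At Zeta: gained ['A228K', 'I369A'] -> total ['A228K', 'I369A', 'L305N']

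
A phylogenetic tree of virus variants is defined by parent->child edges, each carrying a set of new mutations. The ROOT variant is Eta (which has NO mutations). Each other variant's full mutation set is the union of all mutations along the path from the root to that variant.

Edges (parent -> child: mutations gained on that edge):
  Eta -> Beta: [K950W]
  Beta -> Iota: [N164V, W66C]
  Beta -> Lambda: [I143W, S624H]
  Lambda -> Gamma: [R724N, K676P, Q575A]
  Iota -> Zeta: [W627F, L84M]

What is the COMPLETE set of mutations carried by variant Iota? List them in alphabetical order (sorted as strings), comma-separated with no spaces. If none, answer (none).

At Eta: gained [] -> total []
At Beta: gained ['K950W'] -> total ['K950W']
At Iota: gained ['N164V', 'W66C'] -> total ['K950W', 'N164V', 'W66C']

Answer: K950W,N164V,W66C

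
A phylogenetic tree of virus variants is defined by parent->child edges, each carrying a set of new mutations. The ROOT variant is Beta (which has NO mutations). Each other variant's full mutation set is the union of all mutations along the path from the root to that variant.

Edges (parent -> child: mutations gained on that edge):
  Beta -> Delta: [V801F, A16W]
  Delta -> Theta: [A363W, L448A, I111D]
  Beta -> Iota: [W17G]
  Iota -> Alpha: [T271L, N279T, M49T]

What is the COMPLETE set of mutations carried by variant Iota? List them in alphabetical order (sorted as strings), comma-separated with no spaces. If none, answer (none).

At Beta: gained [] -> total []
At Iota: gained ['W17G'] -> total ['W17G']

Answer: W17G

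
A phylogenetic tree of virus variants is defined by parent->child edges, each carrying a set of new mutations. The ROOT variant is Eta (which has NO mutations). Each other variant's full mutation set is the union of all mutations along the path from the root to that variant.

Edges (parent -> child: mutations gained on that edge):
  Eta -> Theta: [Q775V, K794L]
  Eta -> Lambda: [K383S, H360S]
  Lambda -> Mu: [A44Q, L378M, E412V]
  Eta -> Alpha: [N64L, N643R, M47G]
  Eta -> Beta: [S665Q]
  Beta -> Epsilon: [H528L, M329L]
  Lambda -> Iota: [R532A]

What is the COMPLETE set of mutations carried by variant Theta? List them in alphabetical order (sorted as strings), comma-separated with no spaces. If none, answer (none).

At Eta: gained [] -> total []
At Theta: gained ['Q775V', 'K794L'] -> total ['K794L', 'Q775V']

Answer: K794L,Q775V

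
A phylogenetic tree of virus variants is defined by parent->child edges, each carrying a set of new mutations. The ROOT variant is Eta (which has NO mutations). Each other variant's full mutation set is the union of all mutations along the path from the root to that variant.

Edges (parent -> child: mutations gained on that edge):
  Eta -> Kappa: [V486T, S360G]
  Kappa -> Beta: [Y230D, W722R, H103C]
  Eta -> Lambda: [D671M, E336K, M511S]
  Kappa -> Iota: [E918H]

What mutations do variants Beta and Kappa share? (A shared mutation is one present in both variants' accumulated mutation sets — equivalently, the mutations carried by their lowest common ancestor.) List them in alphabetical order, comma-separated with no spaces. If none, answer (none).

Answer: S360G,V486T

Derivation:
Accumulating mutations along path to Beta:
  At Eta: gained [] -> total []
  At Kappa: gained ['V486T', 'S360G'] -> total ['S360G', 'V486T']
  At Beta: gained ['Y230D', 'W722R', 'H103C'] -> total ['H103C', 'S360G', 'V486T', 'W722R', 'Y230D']
Mutations(Beta) = ['H103C', 'S360G', 'V486T', 'W722R', 'Y230D']
Accumulating mutations along path to Kappa:
  At Eta: gained [] -> total []
  At Kappa: gained ['V486T', 'S360G'] -> total ['S360G', 'V486T']
Mutations(Kappa) = ['S360G', 'V486T']
Intersection: ['H103C', 'S360G', 'V486T', 'W722R', 'Y230D'] ∩ ['S360G', 'V486T'] = ['S360G', 'V486T']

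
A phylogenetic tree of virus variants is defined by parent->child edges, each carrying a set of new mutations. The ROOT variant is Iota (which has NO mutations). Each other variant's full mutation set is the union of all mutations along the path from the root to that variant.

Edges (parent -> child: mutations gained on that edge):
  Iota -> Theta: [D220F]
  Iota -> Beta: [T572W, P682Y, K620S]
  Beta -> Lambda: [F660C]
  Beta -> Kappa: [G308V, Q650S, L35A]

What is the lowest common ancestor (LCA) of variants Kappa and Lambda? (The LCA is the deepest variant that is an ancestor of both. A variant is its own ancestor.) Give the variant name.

Answer: Beta

Derivation:
Path from root to Kappa: Iota -> Beta -> Kappa
  ancestors of Kappa: {Iota, Beta, Kappa}
Path from root to Lambda: Iota -> Beta -> Lambda
  ancestors of Lambda: {Iota, Beta, Lambda}
Common ancestors: {Iota, Beta}
Walk up from Lambda: Lambda (not in ancestors of Kappa), Beta (in ancestors of Kappa), Iota (in ancestors of Kappa)
Deepest common ancestor (LCA) = Beta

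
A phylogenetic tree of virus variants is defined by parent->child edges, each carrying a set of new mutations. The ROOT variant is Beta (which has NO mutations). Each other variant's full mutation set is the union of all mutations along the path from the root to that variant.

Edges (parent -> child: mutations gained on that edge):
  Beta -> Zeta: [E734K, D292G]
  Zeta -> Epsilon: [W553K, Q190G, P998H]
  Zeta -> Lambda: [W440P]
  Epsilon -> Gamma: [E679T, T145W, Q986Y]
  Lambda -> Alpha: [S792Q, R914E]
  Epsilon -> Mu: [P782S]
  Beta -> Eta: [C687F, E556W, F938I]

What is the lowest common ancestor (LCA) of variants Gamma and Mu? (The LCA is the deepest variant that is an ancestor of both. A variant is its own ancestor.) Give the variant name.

Path from root to Gamma: Beta -> Zeta -> Epsilon -> Gamma
  ancestors of Gamma: {Beta, Zeta, Epsilon, Gamma}
Path from root to Mu: Beta -> Zeta -> Epsilon -> Mu
  ancestors of Mu: {Beta, Zeta, Epsilon, Mu}
Common ancestors: {Beta, Zeta, Epsilon}
Walk up from Mu: Mu (not in ancestors of Gamma), Epsilon (in ancestors of Gamma), Zeta (in ancestors of Gamma), Beta (in ancestors of Gamma)
Deepest common ancestor (LCA) = Epsilon

Answer: Epsilon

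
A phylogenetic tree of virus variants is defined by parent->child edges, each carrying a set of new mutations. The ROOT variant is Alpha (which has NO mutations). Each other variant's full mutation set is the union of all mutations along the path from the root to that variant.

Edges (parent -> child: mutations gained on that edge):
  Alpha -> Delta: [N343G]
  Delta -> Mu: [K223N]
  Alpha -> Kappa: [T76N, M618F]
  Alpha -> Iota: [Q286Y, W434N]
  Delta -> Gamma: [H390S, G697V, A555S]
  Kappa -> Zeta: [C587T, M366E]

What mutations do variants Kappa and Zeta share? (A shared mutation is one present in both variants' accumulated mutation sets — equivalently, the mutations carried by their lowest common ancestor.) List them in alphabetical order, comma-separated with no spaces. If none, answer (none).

Answer: M618F,T76N

Derivation:
Accumulating mutations along path to Kappa:
  At Alpha: gained [] -> total []
  At Kappa: gained ['T76N', 'M618F'] -> total ['M618F', 'T76N']
Mutations(Kappa) = ['M618F', 'T76N']
Accumulating mutations along path to Zeta:
  At Alpha: gained [] -> total []
  At Kappa: gained ['T76N', 'M618F'] -> total ['M618F', 'T76N']
  At Zeta: gained ['C587T', 'M366E'] -> total ['C587T', 'M366E', 'M618F', 'T76N']
Mutations(Zeta) = ['C587T', 'M366E', 'M618F', 'T76N']
Intersection: ['M618F', 'T76N'] ∩ ['C587T', 'M366E', 'M618F', 'T76N'] = ['M618F', 'T76N']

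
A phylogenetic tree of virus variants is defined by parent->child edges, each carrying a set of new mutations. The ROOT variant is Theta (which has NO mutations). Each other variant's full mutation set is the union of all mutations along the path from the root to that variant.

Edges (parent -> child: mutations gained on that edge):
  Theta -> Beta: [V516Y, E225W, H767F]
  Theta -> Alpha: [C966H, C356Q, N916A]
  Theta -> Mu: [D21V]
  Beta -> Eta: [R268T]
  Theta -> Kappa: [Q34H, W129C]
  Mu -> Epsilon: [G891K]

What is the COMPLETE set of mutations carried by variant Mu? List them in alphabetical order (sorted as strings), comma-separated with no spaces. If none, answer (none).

Answer: D21V

Derivation:
At Theta: gained [] -> total []
At Mu: gained ['D21V'] -> total ['D21V']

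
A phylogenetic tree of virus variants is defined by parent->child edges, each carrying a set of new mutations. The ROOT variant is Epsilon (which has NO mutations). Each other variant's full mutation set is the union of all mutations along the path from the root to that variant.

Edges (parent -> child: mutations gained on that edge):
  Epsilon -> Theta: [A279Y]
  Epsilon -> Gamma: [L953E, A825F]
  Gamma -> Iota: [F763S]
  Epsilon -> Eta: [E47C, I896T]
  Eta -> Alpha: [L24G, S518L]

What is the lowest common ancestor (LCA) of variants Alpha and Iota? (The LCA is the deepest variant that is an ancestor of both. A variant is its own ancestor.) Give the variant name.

Answer: Epsilon

Derivation:
Path from root to Alpha: Epsilon -> Eta -> Alpha
  ancestors of Alpha: {Epsilon, Eta, Alpha}
Path from root to Iota: Epsilon -> Gamma -> Iota
  ancestors of Iota: {Epsilon, Gamma, Iota}
Common ancestors: {Epsilon}
Walk up from Iota: Iota (not in ancestors of Alpha), Gamma (not in ancestors of Alpha), Epsilon (in ancestors of Alpha)
Deepest common ancestor (LCA) = Epsilon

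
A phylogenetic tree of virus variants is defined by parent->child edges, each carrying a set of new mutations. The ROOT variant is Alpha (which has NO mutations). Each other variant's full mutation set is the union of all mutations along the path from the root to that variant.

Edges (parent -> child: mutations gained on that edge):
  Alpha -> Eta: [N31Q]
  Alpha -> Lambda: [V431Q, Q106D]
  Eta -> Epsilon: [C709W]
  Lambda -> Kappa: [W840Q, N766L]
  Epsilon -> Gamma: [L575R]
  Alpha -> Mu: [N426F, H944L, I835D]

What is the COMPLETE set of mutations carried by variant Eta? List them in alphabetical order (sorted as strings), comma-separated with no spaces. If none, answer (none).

At Alpha: gained [] -> total []
At Eta: gained ['N31Q'] -> total ['N31Q']

Answer: N31Q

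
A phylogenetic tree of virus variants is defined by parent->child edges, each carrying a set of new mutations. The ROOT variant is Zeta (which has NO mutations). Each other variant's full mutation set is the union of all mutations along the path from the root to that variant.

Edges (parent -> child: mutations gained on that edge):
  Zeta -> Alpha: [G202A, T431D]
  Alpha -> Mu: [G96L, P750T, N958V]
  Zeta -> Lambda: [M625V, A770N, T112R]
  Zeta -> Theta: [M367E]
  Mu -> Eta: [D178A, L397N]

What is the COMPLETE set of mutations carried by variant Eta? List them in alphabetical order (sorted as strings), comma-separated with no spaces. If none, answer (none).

At Zeta: gained [] -> total []
At Alpha: gained ['G202A', 'T431D'] -> total ['G202A', 'T431D']
At Mu: gained ['G96L', 'P750T', 'N958V'] -> total ['G202A', 'G96L', 'N958V', 'P750T', 'T431D']
At Eta: gained ['D178A', 'L397N'] -> total ['D178A', 'G202A', 'G96L', 'L397N', 'N958V', 'P750T', 'T431D']

Answer: D178A,G202A,G96L,L397N,N958V,P750T,T431D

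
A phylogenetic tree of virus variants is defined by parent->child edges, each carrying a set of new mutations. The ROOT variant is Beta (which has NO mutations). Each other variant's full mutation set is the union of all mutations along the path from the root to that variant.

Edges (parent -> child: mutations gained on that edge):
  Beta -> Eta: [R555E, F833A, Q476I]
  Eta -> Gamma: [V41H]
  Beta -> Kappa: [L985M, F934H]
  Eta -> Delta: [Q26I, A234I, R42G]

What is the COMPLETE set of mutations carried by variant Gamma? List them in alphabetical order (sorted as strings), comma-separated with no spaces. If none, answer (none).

At Beta: gained [] -> total []
At Eta: gained ['R555E', 'F833A', 'Q476I'] -> total ['F833A', 'Q476I', 'R555E']
At Gamma: gained ['V41H'] -> total ['F833A', 'Q476I', 'R555E', 'V41H']

Answer: F833A,Q476I,R555E,V41H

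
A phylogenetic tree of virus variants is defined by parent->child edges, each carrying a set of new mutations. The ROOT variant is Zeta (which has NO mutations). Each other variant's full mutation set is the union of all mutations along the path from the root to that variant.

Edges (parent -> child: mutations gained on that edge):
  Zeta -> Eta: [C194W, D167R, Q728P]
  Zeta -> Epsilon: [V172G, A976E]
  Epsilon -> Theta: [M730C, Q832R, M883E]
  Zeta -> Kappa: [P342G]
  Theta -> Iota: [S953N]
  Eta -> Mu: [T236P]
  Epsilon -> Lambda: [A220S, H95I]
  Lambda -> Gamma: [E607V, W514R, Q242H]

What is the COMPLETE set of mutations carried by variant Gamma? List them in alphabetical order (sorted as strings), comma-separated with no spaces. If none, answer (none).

At Zeta: gained [] -> total []
At Epsilon: gained ['V172G', 'A976E'] -> total ['A976E', 'V172G']
At Lambda: gained ['A220S', 'H95I'] -> total ['A220S', 'A976E', 'H95I', 'V172G']
At Gamma: gained ['E607V', 'W514R', 'Q242H'] -> total ['A220S', 'A976E', 'E607V', 'H95I', 'Q242H', 'V172G', 'W514R']

Answer: A220S,A976E,E607V,H95I,Q242H,V172G,W514R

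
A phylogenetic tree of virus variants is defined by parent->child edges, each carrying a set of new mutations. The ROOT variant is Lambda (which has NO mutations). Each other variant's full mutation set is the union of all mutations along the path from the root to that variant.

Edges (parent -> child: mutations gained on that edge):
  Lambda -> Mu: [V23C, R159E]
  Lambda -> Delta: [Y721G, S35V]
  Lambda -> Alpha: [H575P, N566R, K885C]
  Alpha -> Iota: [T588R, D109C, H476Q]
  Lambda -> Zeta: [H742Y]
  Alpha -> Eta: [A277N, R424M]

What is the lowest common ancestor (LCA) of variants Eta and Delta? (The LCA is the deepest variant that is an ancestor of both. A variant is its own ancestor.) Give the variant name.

Answer: Lambda

Derivation:
Path from root to Eta: Lambda -> Alpha -> Eta
  ancestors of Eta: {Lambda, Alpha, Eta}
Path from root to Delta: Lambda -> Delta
  ancestors of Delta: {Lambda, Delta}
Common ancestors: {Lambda}
Walk up from Delta: Delta (not in ancestors of Eta), Lambda (in ancestors of Eta)
Deepest common ancestor (LCA) = Lambda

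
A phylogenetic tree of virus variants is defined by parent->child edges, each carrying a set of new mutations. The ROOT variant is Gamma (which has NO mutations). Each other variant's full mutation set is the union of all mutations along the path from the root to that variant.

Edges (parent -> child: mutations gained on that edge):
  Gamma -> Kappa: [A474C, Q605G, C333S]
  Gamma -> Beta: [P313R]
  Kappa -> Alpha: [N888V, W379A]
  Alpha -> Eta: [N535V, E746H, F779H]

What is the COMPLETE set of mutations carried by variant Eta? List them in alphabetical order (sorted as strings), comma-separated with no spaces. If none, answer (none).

At Gamma: gained [] -> total []
At Kappa: gained ['A474C', 'Q605G', 'C333S'] -> total ['A474C', 'C333S', 'Q605G']
At Alpha: gained ['N888V', 'W379A'] -> total ['A474C', 'C333S', 'N888V', 'Q605G', 'W379A']
At Eta: gained ['N535V', 'E746H', 'F779H'] -> total ['A474C', 'C333S', 'E746H', 'F779H', 'N535V', 'N888V', 'Q605G', 'W379A']

Answer: A474C,C333S,E746H,F779H,N535V,N888V,Q605G,W379A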